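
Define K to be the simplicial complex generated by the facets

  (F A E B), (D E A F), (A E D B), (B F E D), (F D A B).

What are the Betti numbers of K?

b_0 = 1, b_1 = 0, b_2 = 0, b_3 = 1.

Fix the vertex order A < B < D < E < F and write every simplex with vertices in increasing order. Then dim K = 3 and the simplices of K are:

  0-simplices (5): A, B, D, E, F
  1-simplices (10): AB, AD, AE, AF, BD, BE, BF, DE, DF, EF
  2-simplices (10): ABD, ABE, ABF, ADE, ADF, AEF, BDE, BDF, BEF, DEF
  3-simplices (5): ABDE, ABDF, ABEF, ADEF, BDEF

giving chain groups C_0 ≅ Z^5, C_1 ≅ Z^10, C_2 ≅ Z^10, C_3 ≅ Z^5.

∂_1: C_1 → C_0 maps an edge to its endpoints' difference, ∂[p,q] = q − p.
The 5×10 boundary matrix has rank 4 and Smith normal form diag(1,1,1,1).

The boundary map ∂_2: C_2 → C_1 sends each 2-simplex [p,q,r] to [q,r] − [p,r] + [p,q]. For instance
  ∂ADE = DE − AE + AD,
  ∂ABD = BD − AD + AB.
This gives a 10×10 integer matrix of rank 6; reducing to Smith normal form yields diagonal entries (1,1,1,1,1,1).

Boundary ∂_3: C_3 → C_2 sends each 3-simplex σ to the alternating sum Σ_i (−1)^i (σ with its i-th vertex removed). For instance
  ∂ABDF = BDF − ADF + ABF − ABD,
  ∂ABDE = BDE − ADE + ABE − ABD.
The 10×5 boundary matrix has rank 4 and Smith normal form diag(1,1,1,1).

Reading off H_k = ker ∂_k / im ∂_{k+1}:

  H_0: rank C_0 − rank ∂_1 = 5 − 4 = 1, and the invariant factors of ∂_1 are all 1, so H_0 = Z.
  H_1: rank ker ∂_1 − rank ∂_2 = (10 − 4) − 6 = 0, and the invariant factors of ∂_2 are all 1, so H_1 = 0.
  H_2: rank ker ∂_2 − rank ∂_3 = (10 − 6) − 4 = 0, and the invariant factors of ∂_3 are all 1, so H_2 = 0.
  H_3: rank ker ∂_3 − rank ∂_4 = (5 − 4) − 0 = 1, and there is no ∂_4, so H_3 = Z.

Hence the Betti numbers are b_0 = 1, b_1 = 0, b_2 = 0, b_3 = 1.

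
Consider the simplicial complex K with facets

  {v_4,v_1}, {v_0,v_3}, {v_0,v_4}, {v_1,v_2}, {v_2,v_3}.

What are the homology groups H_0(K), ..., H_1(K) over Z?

H_0 = Z,  H_1 = Z.

Fix the vertex order v_0 < v_1 < v_2 < v_3 < v_4 and write every simplex with vertices in increasing order. Then dim K = 1 and the simplices of K are:

  0-simplices (5): [v_0], [v_1], [v_2], [v_3], [v_4]
  1-simplices (5): [v_0,v_3], [v_0,v_4], [v_1,v_2], [v_1,v_4], [v_2,v_3]

Hence C_0 ≅ Z^5, C_1 ≅ Z^5.

Boundary ∂_1: C_1 → C_0 maps an edge to its endpoints' difference, ∂[p,q] = q − p. For instance
  ∂[v_0,v_4] = [v_4] − [v_0].
The 5×5 boundary matrix has rank 4 and Smith normal form diag(1,1,1,1).

Now H_k = ker ∂_k / im ∂_{k+1}, so:

  H_0: rank C_0 − rank ∂_1 = 5 − 4 = 1, and the invariant factors of ∂_1 are all 1, so H_0 ≅ Z.
  H_1: rank ker ∂_1 − rank ∂_2 = (5 − 4) − 0 = 1, and there is no ∂_2, so H_1 ≅ Z.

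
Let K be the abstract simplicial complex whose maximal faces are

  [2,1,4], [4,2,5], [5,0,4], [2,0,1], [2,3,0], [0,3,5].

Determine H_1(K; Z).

Fix the vertex order 0 < 1 < 2 < 3 < 4 < 5 and write every simplex with vertices in increasing order. Then dim K = 2 and the simplices of K are:

  0-simplices (6): [0], [1], [2], [3], [4], [5]
  1-simplices (12): [0,1], [0,2], [0,3], [0,4], [0,5], [1,2], [1,4], [2,3], [2,4], [2,5], [3,5], [4,5]
  2-simplices (6): [0,1,2], [0,2,3], [0,3,5], [0,4,5], [1,2,4], [2,4,5]

giving chain groups C_0 ≅ Z^6, C_1 ≅ Z^12, C_2 ≅ Z^6.

Boundary ∂_1: C_1 → C_0 is given by ∂[p,q] = [q] − [p].
This gives a 6×12 integer matrix of rank 5; reducing to Smith normal form yields diagonal entries (1,1,1,1,1).

The boundary map ∂_2: C_2 → C_1 maps a triangle to the signed sum of its edges. For instance
  ∂[0,1,2] = [1,2] − [0,2] + [0,1],
  ∂[0,3,5] = [3,5] − [0,5] + [0,3].
As a 12×6 matrix over Z this has rank 6, with invariant factors (1,1,1,1,1,1).

Now H_k = ker ∂_k / im ∂_{k+1}, so:

  H_1: rank ker ∂_1 − rank ∂_2 = (12 − 5) − 6 = 1, and the invariant factors of ∂_2 are all 1, so H_1 = Z.

(K is a triangulation of the cylinder S^1 x I.)

H_1 ≅ Z.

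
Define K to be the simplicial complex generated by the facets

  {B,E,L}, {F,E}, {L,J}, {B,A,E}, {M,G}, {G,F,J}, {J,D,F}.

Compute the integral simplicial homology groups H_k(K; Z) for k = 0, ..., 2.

H_0 ≅ Z,  H_1 ≅ Z,  H_2 = 0.

Order the vertices as A < B < D < E < F < G < J < L < M. Listing each simplex with vertices in this order, K has dimension 2 with simplices:

  0-simplices (9): A, B, D, E, F, G, J, L, M
  1-simplices (13): AB, AE, BE, BL, DF, DJ, EF, EL, FG, FJ, GJ, GM, JL
  2-simplices (4): ABE, BEL, DFJ, FGJ

giving chain groups C_0 ≅ Z^9, C_1 ≅ Z^13, C_2 ≅ Z^4.

Boundary ∂_1: C_1 → C_0 sends each edge [p,q] (with p < q) to q − p. For instance
  ∂JL = L − J.
As a 9×13 matrix over Z this has rank 8, with invariant factors (1,1,1,1,1,1,1,1).

∂_2: C_2 → C_1 acts by ∂[p,q,r] = [q,r] − [p,r] + [p,q]. For instance
  ∂DFJ = FJ − DJ + DF,
  ∂FGJ = GJ − FJ + FG.
The resulting 13×4 matrix has rank 4, and its Smith normal form has invariant factors (1,1,1,1).

Reading off H_k = ker ∂_k / im ∂_{k+1}:

  H_0: rank C_0 − rank ∂_1 = 9 − 8 = 1, and the invariant factors of ∂_1 are all 1, so H_0 ≅ Z.
  H_1: rank ker ∂_1 − rank ∂_2 = (13 − 8) − 4 = 1, and the invariant factors of ∂_2 are all 1, so H_1 ≅ Z.
  H_2: rank ker ∂_2 − rank ∂_3 = (4 − 4) − 0 = 0, and there is no ∂_3, so H_2 ≅ 0.

As a check, the Euler characteristic is 9 − 13 + 4 = 0, which agrees with 1 − 1 + 0 = 0.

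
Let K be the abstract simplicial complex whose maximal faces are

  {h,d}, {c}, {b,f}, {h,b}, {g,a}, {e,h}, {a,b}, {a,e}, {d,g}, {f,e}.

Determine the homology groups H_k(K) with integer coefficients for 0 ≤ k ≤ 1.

Order the vertices as a < b < c < d < e < f < g < h. Listing each simplex with vertices in this order, K has dimension 1 with simplices:

  0-simplices (8): a, b, c, d, e, f, g, h
  1-simplices (9): ab, ae, ag, bf, bh, dg, dh, ef, eh

Hence C_0 ≅ Z^8, C_1 ≅ Z^9.

Boundary ∂_1: C_1 → C_0 is given by ∂[p,q] = [q] − [p].
The resulting 8×9 matrix has rank 6, and its Smith normal form has invariant factors (1,1,1,1,1,1).

Now H_k = ker ∂_k / im ∂_{k+1}, so:

  H_0: rank C_0 − rank ∂_1 = 8 − 6 = 2, and the invariant factors of ∂_1 are all 1, so H_0 ≅ Z^2.
  H_1: rank ker ∂_1 − rank ∂_2 = (9 − 6) − 0 = 3, and there is no ∂_2, so H_1 ≅ Z^3.

H_0 = Z^2,  H_1 = Z^3.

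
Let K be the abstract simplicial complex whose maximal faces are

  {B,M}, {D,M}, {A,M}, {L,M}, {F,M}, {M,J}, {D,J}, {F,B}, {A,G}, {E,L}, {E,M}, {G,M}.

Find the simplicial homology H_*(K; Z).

K has 9 vertices, 12 edges.
rank ∂_0 = 0, rank ∂_1 = 8 ⇒ b_0 = 9 − 0 − 8 = 1; all invariant factors of ∂_1 are 1 so no torsion. So H_0 = Z.
rank ∂_1 = 8, rank ∂_2 = 0 ⇒ b_1 = 12 − 8 − 0 = 4. So H_1 = Z^4.

H_0 ≅ Z,  H_1 ≅ Z^4.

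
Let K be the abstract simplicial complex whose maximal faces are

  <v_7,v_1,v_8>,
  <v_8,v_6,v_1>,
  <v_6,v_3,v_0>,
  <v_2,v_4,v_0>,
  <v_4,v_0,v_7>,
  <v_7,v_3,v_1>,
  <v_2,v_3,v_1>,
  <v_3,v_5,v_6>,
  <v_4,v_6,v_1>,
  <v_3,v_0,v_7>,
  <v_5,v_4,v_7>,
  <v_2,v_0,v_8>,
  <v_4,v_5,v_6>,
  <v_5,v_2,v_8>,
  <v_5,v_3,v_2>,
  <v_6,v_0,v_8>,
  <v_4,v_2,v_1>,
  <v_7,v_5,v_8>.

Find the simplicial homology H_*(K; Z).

H_0 ≅ Z,  H_1 ≅ Z^2,  H_2 ≅ Z.

We work with the vertex ordering v_0 < v_1 < v_2 < v_3 < v_4 < v_5 < v_6 < v_7 < v_8. The simplices of K, each written with vertices in increasing order, are:

  0-simplices (9): [v_0], [v_1], [v_2], [v_3], [v_4], [v_5], [v_6], [v_7], [v_8]
  1-simplices (27): (27 of them)
  2-simplices (18): (18 of them)

Hence C_0 ≅ Z^9, C_1 ≅ Z^27, C_2 ≅ Z^18.

Boundary ∂_1: C_1 → C_0 is given by ∂[p,q] = [q] − [p]. For instance
  ∂[v_1,v_8] = [v_8] − [v_1].
The resulting 9×27 matrix has rank 8, and its Smith normal form has invariant factors (1,1,1,1,1,1,1,1).

Boundary ∂_2: C_2 → C_1 maps a triangle to the signed sum of its edges. For instance
  ∂[v_0,v_2,v_8] = [v_2,v_8] − [v_0,v_8] + [v_0,v_2],
  ∂[v_0,v_3,v_7] = [v_3,v_7] − [v_0,v_7] + [v_0,v_3].
As a 27×18 matrix over Z this has rank 17, with invariant factors (1,1,1,1,1,1,1,1,1,1,1,1,1,1,1,1,1).

Reading off H_k = ker ∂_k / im ∂_{k+1}:

  H_0: rank C_0 − rank ∂_1 = 9 − 8 = 1, and the invariant factors of ∂_1 are all 1, so H_0 = Z.
  H_1: rank ker ∂_1 − rank ∂_2 = (27 − 8) − 17 = 2, and the invariant factors of ∂_2 are all 1, so H_1 = Z^2.
  H_2: rank ker ∂_2 − rank ∂_3 = (18 − 17) − 0 = 1, and there is no ∂_3, so H_2 = Z.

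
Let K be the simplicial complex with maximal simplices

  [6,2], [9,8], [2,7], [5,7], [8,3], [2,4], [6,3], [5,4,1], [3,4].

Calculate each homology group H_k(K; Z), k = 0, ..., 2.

H_0 ≅ Z,  H_1 ≅ Z^2,  H_2 = 0.

Fix the vertex order 1 < 2 < 3 < 4 < 5 < 6 < 7 < 8 < 9 and write every simplex with vertices in increasing order. Then dim K = 2 and the simplices of K are:

  0-simplices (9): [1], [2], [3], [4], [5], [6], [7], [8], [9]
  1-simplices (11): [1,4], [1,5], [2,4], [2,6], [2,7], [3,4], [3,6], [3,8], [4,5], [5,7], [8,9]
  2-simplices (1): [1,4,5]

so the chain groups are C_0 ≅ Z^9, C_1 ≅ Z^11, C_2 ≅ Z^1.

∂_1: C_1 → C_0 maps an edge to its endpoints' difference, ∂[p,q] = q − p.
The 9×11 boundary matrix has rank 8 and Smith normal form diag(1,1,1,1,1,1,1,1).

∂_2: C_2 → C_1 maps a triangle to the signed sum of its edges. For instance
  ∂[1,4,5] = [4,5] − [1,5] + [1,4].
This gives a 11×1 integer matrix of rank 1; reducing to Smith normal form yields diagonal entries (1).

Now H_k = ker ∂_k / im ∂_{k+1}, so:

  H_0: rank C_0 − rank ∂_1 = 9 − 8 = 1, and the invariant factors of ∂_1 are all 1, so H_0 = Z.
  H_1: rank ker ∂_1 − rank ∂_2 = (11 − 8) − 1 = 2, and the invariant factors of ∂_2 are all 1, so H_1 = Z^2.
  H_2: rank ker ∂_2 − rank ∂_3 = (1 − 1) − 0 = 0, and there is no ∂_3, so H_2 = 0.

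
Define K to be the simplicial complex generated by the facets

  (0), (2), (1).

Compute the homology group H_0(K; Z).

H_0 ≅ Z^3.

Order the vertices as 0 < 1 < 2. Listing each simplex with vertices in this order, K has dimension 0 with simplices:

  0-simplices (3): [0], [1], [2]

giving chain groups C_0 ≅ Z^3.

From H_k ≅ ker(∂_k) / im(∂_{k+1}) we obtain:

  H_0: rank C_0 − rank ∂_1 = 3 − 0 = 3, and there is no ∂_1, so H_0 = Z^3.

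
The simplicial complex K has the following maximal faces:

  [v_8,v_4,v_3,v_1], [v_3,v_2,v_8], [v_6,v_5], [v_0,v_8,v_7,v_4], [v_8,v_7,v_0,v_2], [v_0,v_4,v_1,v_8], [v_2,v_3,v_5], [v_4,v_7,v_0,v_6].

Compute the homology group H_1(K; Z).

H_1 = Z.

Take the total order v_0 < v_1 < v_2 < v_3 < v_4 < v_5 < v_6 < v_7 < v_8 on the vertex set. Then K (dimension 3) consists of the simplices:

  0-simplices (9): [v_0], [v_1], [v_2], [v_3], [v_4], [v_5], [v_6], [v_7], [v_8]
  1-simplices (22): (22 of them)
  2-simplices (18): (18 of them)
  3-simplices (5): [v_0,v_1,v_4,v_8], [v_0,v_2,v_7,v_8], [v_0,v_4,v_6,v_7], [v_0,v_4,v_7,v_8], [v_1,v_3,v_4,v_8]

so the chain groups are C_0 ≅ Z^9, C_1 ≅ Z^22, C_2 ≅ Z^18, C_3 ≅ Z^5.

Boundary ∂_1: C_1 → C_0 sends each edge [p,q] (with p < q) to q − p.
The 9×22 boundary matrix has rank 8 and Smith normal form diag(1,1,1,1,1,1,1,1).

∂_2: C_2 → C_1 sends each 2-simplex [p,q,r] to [q,r] − [p,r] + [p,q]. For instance
  ∂[v_1,v_3,v_8] = [v_3,v_8] − [v_1,v_8] + [v_1,v_3],
  ∂[v_0,v_7,v_8] = [v_7,v_8] − [v_0,v_8] + [v_0,v_7].
This gives a 22×18 integer matrix of rank 13; reducing to Smith normal form yields diagonal entries (1,1,1,1,1,1,1,1,1,1,1,1,1).

∂_3: C_3 → C_2 sends each 3-simplex σ to the alternating sum Σ_i (−1)^i (σ with its i-th vertex removed). For instance
  ∂[v_0,v_1,v_4,v_8] = [v_1,v_4,v_8] − [v_0,v_4,v_8] + [v_0,v_1,v_8] − [v_0,v_1,v_4],
  ∂[v_0,v_4,v_7,v_8] = [v_4,v_7,v_8] − [v_0,v_7,v_8] + [v_0,v_4,v_8] − [v_0,v_4,v_7].
The resulting 18×5 matrix has rank 5, and its Smith normal form has invariant factors (1,1,1,1,1).

Computing H_k = (kernel of ∂_k) / (image of ∂_{k+1}):

  H_1: rank ker ∂_1 − rank ∂_2 = (22 − 8) − 13 = 1, and the invariant factors of ∂_2 are all 1, so H_1 ≅ Z.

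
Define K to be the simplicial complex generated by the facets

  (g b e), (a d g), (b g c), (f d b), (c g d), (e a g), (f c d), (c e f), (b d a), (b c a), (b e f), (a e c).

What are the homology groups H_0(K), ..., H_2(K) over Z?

H_0 = Z,  H_1 = Z/2,  H_2 = 0.

We work with the vertex ordering a < b < c < d < e < f < g. The simplices of K, each written with vertices in increasing order, are:

  0-simplices (7): a, b, c, d, e, f, g
  1-simplices (18): ab, ac, ad, ae, ag, bc, bd, be, bf, bg, cd, ce, cf, cg, df, dg, ef, eg
  2-simplices (12): abc, abd, ace, adg, aeg, bcg, bdf, bef, beg, cdf, cdg, cef

Hence C_0 ≅ Z^7, C_1 ≅ Z^18, C_2 ≅ Z^12.

∂_1: C_1 → C_0 is given by ∂[p,q] = [q] − [p]. For instance
  ∂cd = d − c.
This gives a 7×18 integer matrix of rank 6; reducing to Smith normal form yields diagonal entries (1,1,1,1,1,1).

Boundary ∂_2: C_2 → C_1 acts by ∂[p,q,r] = [q,r] − [p,r] + [p,q]. For instance
  ∂bef = ef − bf + be,
  ∂aeg = eg − ag + ae.
The 18×12 boundary matrix has rank 12 and Smith normal form diag(1,1,1,1,1,1,1,1,1,1,1,2).

Reading off H_k = ker ∂_k / im ∂_{k+1}:

  H_0: rank C_0 − rank ∂_1 = 7 − 6 = 1, and the invariant factors of ∂_1 are all 1, so H_0 = Z.
  H_1: rank ker ∂_1 − rank ∂_2 = (18 − 6) − 12 = 0, and ∂_2 has invariant factor 2 > 1, so H_1 = Z/2.
  H_2: rank ker ∂_2 − rank ∂_3 = (12 − 12) − 0 = 0, and there is no ∂_3, so H_2 = 0.

As a check, the Euler characteristic is 7 − 18 + 12 = 1, which agrees with 1 − 0 + 0 = 1.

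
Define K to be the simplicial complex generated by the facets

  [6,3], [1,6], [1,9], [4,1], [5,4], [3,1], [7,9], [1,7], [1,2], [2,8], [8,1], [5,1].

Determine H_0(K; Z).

Order the vertices as 1 < 2 < 3 < 4 < 5 < 6 < 7 < 8 < 9. Listing each simplex with vertices in this order, K has dimension 1 with simplices:

  0-simplices (9): [1], [2], [3], [4], [5], [6], [7], [8], [9]
  1-simplices (12): [1,2], [1,3], [1,4], [1,5], [1,6], [1,7], [1,8], [1,9], [2,8], [3,6], [4,5], [7,9]

Hence C_0 ≅ Z^9, C_1 ≅ Z^12.

∂_1: C_1 → C_0 is given by ∂[p,q] = [q] − [p].
The 9×12 boundary matrix has rank 8 and Smith normal form diag(1,1,1,1,1,1,1,1).

Now H_k = ker ∂_k / im ∂_{k+1}, so:

  H_0: rank C_0 − rank ∂_1 = 9 − 8 = 1, and the invariant factors of ∂_1 are all 1, so H_0 ≅ Z.

H_0 ≅ Z.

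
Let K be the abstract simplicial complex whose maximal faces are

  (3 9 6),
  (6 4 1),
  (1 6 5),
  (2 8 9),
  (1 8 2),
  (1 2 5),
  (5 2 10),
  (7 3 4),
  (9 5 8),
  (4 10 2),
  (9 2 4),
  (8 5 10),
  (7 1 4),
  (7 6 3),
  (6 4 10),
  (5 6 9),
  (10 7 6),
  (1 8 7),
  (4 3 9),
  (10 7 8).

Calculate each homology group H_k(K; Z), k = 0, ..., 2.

Fix the vertex order 1 < 2 < 3 < 4 < 5 < 6 < 7 < 8 < 9 < 10 and write every simplex with vertices in increasing order. Then dim K = 2 and the simplices of K are:

  0-simplices (10): [1], [2], [3], [4], [5], [6], [7], [8], [9], [10]
  1-simplices (30): (30 of them)
  2-simplices (20): (20 of them)

Hence C_0 ≅ Z^10, C_1 ≅ Z^30, C_2 ≅ Z^20.

The boundary map ∂_1: C_1 → C_0 sends each edge [p,q] (with p < q) to q − p. For instance
  ∂[2,5] = [5] − [2].
This gives a 10×30 integer matrix of rank 9; reducing to Smith normal form yields diagonal entries (1,1,1,1,1,1,1,1,1).

Boundary ∂_2: C_2 → C_1 maps a triangle to the signed sum of its edges. For instance
  ∂[1,5,6] = [5,6] − [1,6] + [1,5],
  ∂[5,6,9] = [6,9] − [5,9] + [5,6].
The 30×20 boundary matrix has rank 20 and Smith normal form diag(1,1,1,1,1,1,1,1,1,1,1,1,1,1,1,1,1,1,1,2).

Now H_k = ker ∂_k / im ∂_{k+1}, so:

  H_0: rank C_0 − rank ∂_1 = 10 − 9 = 1, and the invariant factors of ∂_1 are all 1, so H_0 = Z.
  H_1: rank ker ∂_1 − rank ∂_2 = (30 − 9) − 20 = 1, and ∂_2 has invariant factor 2 > 1, so H_1 = Z ⊕ Z/2.
  H_2: rank ker ∂_2 − rank ∂_3 = (20 − 20) − 0 = 0, and there is no ∂_3, so H_2 = 0.

H_0 = Z,  H_1 = Z ⊕ Z/2,  H_2 = 0.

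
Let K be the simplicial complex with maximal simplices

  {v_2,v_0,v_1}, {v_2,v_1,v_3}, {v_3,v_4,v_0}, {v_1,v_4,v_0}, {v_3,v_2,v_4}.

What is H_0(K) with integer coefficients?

H_0 = Z.

Fix the vertex order v_0 < v_1 < v_2 < v_3 < v_4 and write every simplex with vertices in increasing order. Then dim K = 2 and the simplices of K are:

  0-simplices (5): [v_0], [v_1], [v_2], [v_3], [v_4]
  1-simplices (10): [v_0,v_1], [v_0,v_2], [v_0,v_3], [v_0,v_4], [v_1,v_2], [v_1,v_3], [v_1,v_4], [v_2,v_3], [v_2,v_4], [v_3,v_4]
  2-simplices (5): [v_0,v_1,v_2], [v_0,v_1,v_4], [v_0,v_3,v_4], [v_1,v_2,v_3], [v_2,v_3,v_4]

Hence C_0 ≅ Z^5, C_1 ≅ Z^10, C_2 ≅ Z^5.

Boundary ∂_1: C_1 → C_0 is given by ∂[p,q] = [q] − [p]. For instance
  ∂[v_0,v_1] = [v_1] − [v_0].
The 5×10 boundary matrix has rank 4 and Smith normal form diag(1,1,1,1).

∂_2: C_2 → C_1 acts by ∂[p,q,r] = [q,r] − [p,r] + [p,q]. For instance
  ∂[v_1,v_2,v_3] = [v_2,v_3] − [v_1,v_3] + [v_1,v_2],
  ∂[v_0,v_1,v_2] = [v_1,v_2] − [v_0,v_2] + [v_0,v_1].
This gives a 10×5 integer matrix of rank 5; reducing to Smith normal form yields diagonal entries (1,1,1,1,1).

Reading off H_k = ker ∂_k / im ∂_{k+1}:

  H_0: rank C_0 − rank ∂_1 = 5 − 4 = 1, and the invariant factors of ∂_1 are all 1, so H_0 = Z.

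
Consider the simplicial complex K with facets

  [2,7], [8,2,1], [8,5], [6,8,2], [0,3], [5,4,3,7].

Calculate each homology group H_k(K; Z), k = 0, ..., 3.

Take the total order 0 < 1 < 2 < 3 < 4 < 5 < 6 < 7 < 8 on the vertex set. Then K (dimension 3) consists of the simplices:

  0-simplices (9): [0], [1], [2], [3], [4], [5], [6], [7], [8]
  1-simplices (14): [0,3], [1,2], [1,8], [2,6], [2,7], [2,8], [3,4], [3,5], [3,7], [4,5], [4,7], [5,7], [5,8], [6,8]
  2-simplices (6): [1,2,8], [2,6,8], [3,4,5], [3,4,7], [3,5,7], [4,5,7]
  3-simplices (1): [3,4,5,7]

so the chain groups are C_0 ≅ Z^9, C_1 ≅ Z^14, C_2 ≅ Z^6, C_3 ≅ Z^1.

The boundary map ∂_1: C_1 → C_0 is given by ∂[p,q] = [q] − [p].
The resulting 9×14 matrix has rank 8, and its Smith normal form has invariant factors (1,1,1,1,1,1,1,1).

The boundary map ∂_2: C_2 → C_1 acts by ∂[p,q,r] = [q,r] − [p,r] + [p,q]. For instance
  ∂[1,2,8] = [2,8] − [1,8] + [1,2],
  ∂[2,6,8] = [6,8] − [2,8] + [2,6].
This gives a 14×6 integer matrix of rank 5; reducing to Smith normal form yields diagonal entries (1,1,1,1,1).

Boundary ∂_3: C_3 → C_2 sends each 3-simplex σ to the alternating sum Σ_i (−1)^i (σ with its i-th vertex removed). For instance
  ∂[3,4,5,7] = [4,5,7] − [3,5,7] + [3,4,7] − [3,4,5].
The 6×1 boundary matrix has rank 1 and Smith normal form diag(1).

From H_k ≅ ker(∂_k) / im(∂_{k+1}) we obtain:

  H_0: rank C_0 − rank ∂_1 = 9 − 8 = 1, and the invariant factors of ∂_1 are all 1, so H_0 ≅ Z.
  H_1: rank ker ∂_1 − rank ∂_2 = (14 − 8) − 5 = 1, and the invariant factors of ∂_2 are all 1, so H_1 ≅ Z.
  H_2: rank ker ∂_2 − rank ∂_3 = (6 − 5) − 1 = 0, and the invariant factors of ∂_3 are all 1, so H_2 ≅ 0.
  H_3: rank ker ∂_3 − rank ∂_4 = (1 − 1) − 0 = 0, and there is no ∂_4, so H_3 ≅ 0.

H_0 = Z,  H_1 = Z,  H_2 = 0,  H_3 = 0.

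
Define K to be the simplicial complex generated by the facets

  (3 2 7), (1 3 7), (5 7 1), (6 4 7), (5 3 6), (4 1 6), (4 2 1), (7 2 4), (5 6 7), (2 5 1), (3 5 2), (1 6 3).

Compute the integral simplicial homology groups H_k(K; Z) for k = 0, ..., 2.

We work with the vertex ordering 1 < 2 < 3 < 4 < 5 < 6 < 7. The simplices of K, each written with vertices in increasing order, are:

  0-simplices (7): [1], [2], [3], [4], [5], [6], [7]
  1-simplices (18): [1,2], [1,3], [1,4], [1,5], [1,6], [1,7], [2,3], [2,4], [2,5], [2,7], [3,5], [3,6], [3,7], [4,6], [4,7], [5,6], [5,7], [6,7]
  2-simplices (12): [1,2,4], [1,2,5], [1,3,6], [1,3,7], [1,4,6], [1,5,7], [2,3,5], [2,3,7], [2,4,7], [3,5,6], [4,6,7], [5,6,7]

Hence C_0 ≅ Z^7, C_1 ≅ Z^18, C_2 ≅ Z^12.

The boundary map ∂_1: C_1 → C_0 is given by ∂[p,q] = [q] − [p]. For instance
  ∂[1,7] = [7] − [1].
The resulting 7×18 matrix has rank 6, and its Smith normal form has invariant factors (1,1,1,1,1,1).

Boundary ∂_2: C_2 → C_1 maps a triangle to the signed sum of its edges. For instance
  ∂[2,3,5] = [3,5] − [2,5] + [2,3],
  ∂[3,5,6] = [5,6] − [3,6] + [3,5].
The resulting 18×12 matrix has rank 12, and its Smith normal form has invariant factors (1,1,1,1,1,1,1,1,1,1,1,2).

Reading off H_k = ker ∂_k / im ∂_{k+1}:

  H_0: rank C_0 − rank ∂_1 = 7 − 6 = 1, and the invariant factors of ∂_1 are all 1, so H_0 ≅ Z.
  H_1: rank ker ∂_1 − rank ∂_2 = (18 − 6) − 12 = 0, and ∂_2 has invariant factor 2 > 1, so H_1 ≅ Z/2.
  H_2: rank ker ∂_2 − rank ∂_3 = (12 − 12) − 0 = 0, and there is no ∂_3, so H_2 ≅ 0.

H_0 ≅ Z,  H_1 ≅ Z/2,  H_2 = 0.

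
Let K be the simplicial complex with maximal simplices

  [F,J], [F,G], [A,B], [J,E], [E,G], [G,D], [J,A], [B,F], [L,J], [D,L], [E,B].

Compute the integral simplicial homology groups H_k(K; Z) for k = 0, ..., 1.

H_0 ≅ Z,  H_1 ≅ Z^4.

Fix the vertex order A < B < D < E < F < G < J < L and write every simplex with vertices in increasing order. Then dim K = 1 and the simplices of K are:

  0-simplices (8): A, B, D, E, F, G, J, L
  1-simplices (11): AB, AJ, BE, BF, DG, DL, EG, EJ, FG, FJ, JL

so the chain groups are C_0 ≅ Z^8, C_1 ≅ Z^11.

∂_1: C_1 → C_0 is given by ∂[p,q] = [q] − [p]. For instance
  ∂AJ = J − A.
As a 8×11 matrix over Z this has rank 7, with invariant factors (1,1,1,1,1,1,1).

Reading off H_k = ker ∂_k / im ∂_{k+1}:

  H_0: rank C_0 − rank ∂_1 = 8 − 7 = 1, and the invariant factors of ∂_1 are all 1, so H_0 = Z.
  H_1: rank ker ∂_1 − rank ∂_2 = (11 − 7) − 0 = 4, and there is no ∂_2, so H_1 = Z^4.

As a check, the Euler characteristic is 8 − 11 = -3, which agrees with 1 − 4 = -3.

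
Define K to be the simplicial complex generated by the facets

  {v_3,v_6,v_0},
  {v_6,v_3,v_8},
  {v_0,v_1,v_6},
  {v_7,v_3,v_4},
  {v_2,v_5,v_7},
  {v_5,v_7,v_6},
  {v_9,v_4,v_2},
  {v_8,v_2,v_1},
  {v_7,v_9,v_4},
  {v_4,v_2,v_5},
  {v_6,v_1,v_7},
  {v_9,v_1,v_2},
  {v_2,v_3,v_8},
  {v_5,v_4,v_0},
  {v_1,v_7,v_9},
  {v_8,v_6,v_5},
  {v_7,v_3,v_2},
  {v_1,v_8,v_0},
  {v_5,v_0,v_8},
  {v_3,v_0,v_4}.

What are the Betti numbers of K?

Order the vertices as v_0 < v_1 < v_2 < v_3 < v_4 < v_5 < v_6 < v_7 < v_8 < v_9. Listing each simplex with vertices in this order, K has dimension 2 with simplices:

  0-simplices (10): [v_0], [v_1], [v_2], [v_3], [v_4], [v_5], [v_6], [v_7], [v_8], [v_9]
  1-simplices (30): (30 of them)
  2-simplices (20): (20 of them)

giving chain groups C_0 ≅ Z^10, C_1 ≅ Z^30, C_2 ≅ Z^20.

The boundary map ∂_1: C_1 → C_0 maps an edge to its endpoints' difference, ∂[p,q] = q − p.
The resulting 10×30 matrix has rank 9, and its Smith normal form has invariant factors (1,1,1,1,1,1,1,1,1).

Boundary ∂_2: C_2 → C_1 maps a triangle to the signed sum of its edges. For instance
  ∂[v_2,v_5,v_7] = [v_5,v_7] − [v_2,v_7] + [v_2,v_5],
  ∂[v_5,v_6,v_7] = [v_6,v_7] − [v_5,v_7] + [v_5,v_6].
The 30×20 boundary matrix has rank 20 and Smith normal form diag(1,1,1,1,1,1,1,1,1,1,1,1,1,1,1,1,1,1,1,2).

From H_k ≅ ker(∂_k) / im(∂_{k+1}) we obtain:

  H_0: rank C_0 − rank ∂_1 = 10 − 9 = 1, and the invariant factors of ∂_1 are all 1, so H_0 ≅ Z.
  H_1: rank ker ∂_1 − rank ∂_2 = (30 − 9) − 20 = 1, and ∂_2 has invariant factor 2 > 1, so H_1 ≅ Z ⊕ Z/2Z.
  H_2: rank ker ∂_2 − rank ∂_3 = (20 − 20) − 0 = 0, and there is no ∂_3, so H_2 ≅ 0.

As a check, the Euler characteristic is 10 − 30 + 20 = 0, which agrees with 1 − 1 + 0 = 0.

Hence the Betti numbers are b_0 = 1, b_1 = 1, b_2 = 0.

b_0 = 1, b_1 = 1, b_2 = 0.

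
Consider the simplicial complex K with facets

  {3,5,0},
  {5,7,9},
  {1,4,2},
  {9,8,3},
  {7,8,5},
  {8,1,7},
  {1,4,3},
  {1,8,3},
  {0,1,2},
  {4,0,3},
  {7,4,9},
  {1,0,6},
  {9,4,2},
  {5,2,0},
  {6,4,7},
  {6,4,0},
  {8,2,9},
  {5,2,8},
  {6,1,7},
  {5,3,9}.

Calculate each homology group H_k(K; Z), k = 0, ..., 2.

H_0 ≅ Z,  H_1 ≅ Z ⊕ Z/2Z,  H_2 = 0.

Order the vertices as 0 < 1 < 2 < 3 < 4 < 5 < 6 < 7 < 8 < 9. Listing each simplex with vertices in this order, K has dimension 2 with simplices:

  0-simplices (10): [0], [1], [2], [3], [4], [5], [6], [7], [8], [9]
  1-simplices (30): (30 of them)
  2-simplices (20): (20 of them)

so the chain groups are C_0 ≅ Z^10, C_1 ≅ Z^30, C_2 ≅ Z^20.

Boundary ∂_1: C_1 → C_0 maps an edge to its endpoints' difference, ∂[p,q] = q − p.
As a 10×30 matrix over Z this has rank 9, with invariant factors (1,1,1,1,1,1,1,1,1).

The boundary map ∂_2: C_2 → C_1 maps a triangle to the signed sum of its edges. For instance
  ∂[2,5,8] = [5,8] − [2,8] + [2,5],
  ∂[5,7,9] = [7,9] − [5,9] + [5,7].
This gives a 30×20 integer matrix of rank 20; reducing to Smith normal form yields diagonal entries (1,1,1,1,1,1,1,1,1,1,1,1,1,1,1,1,1,1,1,2).

Reading off H_k = ker ∂_k / im ∂_{k+1}:

  H_0: rank C_0 − rank ∂_1 = 10 − 9 = 1, and the invariant factors of ∂_1 are all 1, so H_0 = Z.
  H_1: rank ker ∂_1 − rank ∂_2 = (30 − 9) − 20 = 1, and ∂_2 has invariant factor 2 > 1, so H_1 = Z ⊕ Z/2Z.
  H_2: rank ker ∂_2 − rank ∂_3 = (20 − 20) − 0 = 0, and there is no ∂_3, so H_2 = 0.

(K is a triangulation of the Klein bottle.)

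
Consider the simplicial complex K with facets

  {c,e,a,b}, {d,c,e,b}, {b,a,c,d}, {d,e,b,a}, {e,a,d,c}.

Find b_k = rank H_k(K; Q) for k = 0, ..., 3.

Fix the vertex order a < b < c < d < e and write every simplex with vertices in increasing order. Then dim K = 3 and the simplices of K are:

  0-simplices (5): a, b, c, d, e
  1-simplices (10): ab, ac, ad, ae, bc, bd, be, cd, ce, de
  2-simplices (10): abc, abd, abe, acd, ace, ade, bcd, bce, bde, cde
  3-simplices (5): abcd, abce, abde, acde, bcde

Hence C_0 ≅ Z^5, C_1 ≅ Z^10, C_2 ≅ Z^10, C_3 ≅ Z^5.

∂_1: C_1 → C_0 maps an edge to its endpoints' difference, ∂[p,q] = q − p. For instance
  ∂cd = d − c.
The 5×10 boundary matrix has rank 4 and Smith normal form diag(1,1,1,1).

The boundary map ∂_2: C_2 → C_1 sends each 2-simplex [p,q,r] to [q,r] − [p,r] + [p,q]. For instance
  ∂acd = cd − ad + ac,
  ∂ade = de − ae + ad.
As a 10×10 matrix over Z this has rank 6, with invariant factors (1,1,1,1,1,1).

The boundary map ∂_3: C_3 → C_2 sends each 3-simplex σ to the alternating sum Σ_i (−1)^i (σ with its i-th vertex removed). For instance
  ∂abcd = bcd − acd + abd − abc,
  ∂abde = bde − ade + abe − abd.
The 10×5 boundary matrix has rank 4 and Smith normal form diag(1,1,1,1).

Now H_k = ker ∂_k / im ∂_{k+1}, so:

  H_0: rank C_0 − rank ∂_1 = 5 − 4 = 1, and the invariant factors of ∂_1 are all 1, so H_0 = Z.
  H_1: rank ker ∂_1 − rank ∂_2 = (10 − 4) − 6 = 0, and the invariant factors of ∂_2 are all 1, so H_1 = 0.
  H_2: rank ker ∂_2 − rank ∂_3 = (10 − 6) − 4 = 0, and the invariant factors of ∂_3 are all 1, so H_2 = 0.
  H_3: rank ker ∂_3 − rank ∂_4 = (5 − 4) − 0 = 1, and there is no ∂_4, so H_3 = Z.

Hence the Betti numbers are b_0 = 1, b_1 = 0, b_2 = 0, b_3 = 1.

b_0 = 1, b_1 = 0, b_2 = 0, b_3 = 1.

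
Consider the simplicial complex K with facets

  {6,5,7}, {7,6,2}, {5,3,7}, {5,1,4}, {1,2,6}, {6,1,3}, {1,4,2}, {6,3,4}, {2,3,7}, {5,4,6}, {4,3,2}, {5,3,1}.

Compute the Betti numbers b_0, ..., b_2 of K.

K has 7 vertices, 18 edges, 12 triangles.
rank ∂_0 = 0, rank ∂_1 = 6 ⇒ b_0 = 7 − 0 − 6 = 1; all invariant factors of ∂_1 are 1 so no torsion. So H_0 = Z.
rank ∂_1 = 6, rank ∂_2 = 12 ⇒ b_1 = 18 − 6 − 12 = 0; ∂_2 has invariant factor(s) [2] giving torsion. So H_1 = Z/2.
rank ∂_2 = 12, rank ∂_3 = 0 ⇒ b_2 = 12 − 12 − 0 = 0. So H_2 = 0.

b_0 = 1, b_1 = 0, b_2 = 0.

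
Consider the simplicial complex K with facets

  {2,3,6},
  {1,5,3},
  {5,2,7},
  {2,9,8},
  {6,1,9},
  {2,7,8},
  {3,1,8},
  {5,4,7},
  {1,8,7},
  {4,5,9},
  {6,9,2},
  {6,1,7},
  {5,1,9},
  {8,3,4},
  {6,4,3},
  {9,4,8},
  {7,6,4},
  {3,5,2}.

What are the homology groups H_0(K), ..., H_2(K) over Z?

H_0 ≅ Z,  H_1 ≅ Z^2,  H_2 ≅ Z.

Fix the vertex order 1 < 2 < 3 < 4 < 5 < 6 < 7 < 8 < 9 and write every simplex with vertices in increasing order. Then dim K = 2 and the simplices of K are:

  0-simplices (9): [1], [2], [3], [4], [5], [6], [7], [8], [9]
  1-simplices (27): (27 of them)
  2-simplices (18): [1,3,5], [1,3,8], [1,5,9], [1,6,7], [1,6,9], [1,7,8], [2,3,5], [2,3,6], [2,5,7], [2,6,9], [2,7,8], [2,8,9], [3,4,6], [3,4,8], [4,5,7], [4,5,9], [4,6,7], [4,8,9]

Hence C_0 ≅ Z^9, C_1 ≅ Z^27, C_2 ≅ Z^18.

∂_1: C_1 → C_0 is given by ∂[p,q] = [q] − [p]. For instance
  ∂[6,9] = [9] − [6].
The resulting 9×27 matrix has rank 8, and its Smith normal form has invariant factors (1,1,1,1,1,1,1,1).

∂_2: C_2 → C_1 maps a triangle to the signed sum of its edges. For instance
  ∂[2,8,9] = [8,9] − [2,9] + [2,8],
  ∂[1,6,9] = [6,9] − [1,9] + [1,6].
This gives a 27×18 integer matrix of rank 17; reducing to Smith normal form yields diagonal entries (1,1,1,1,1,1,1,1,1,1,1,1,1,1,1,1,1).

Reading off H_k = ker ∂_k / im ∂_{k+1}:

  H_0: rank C_0 − rank ∂_1 = 9 − 8 = 1, and the invariant factors of ∂_1 are all 1, so H_0 ≅ Z.
  H_1: rank ker ∂_1 − rank ∂_2 = (27 − 8) − 17 = 2, and the invariant factors of ∂_2 are all 1, so H_1 ≅ Z^2.
  H_2: rank ker ∂_2 − rank ∂_3 = (18 − 17) − 0 = 1, and there is no ∂_3, so H_2 ≅ Z.

As a check, the Euler characteristic is 9 − 27 + 18 = 0, which agrees with 1 − 2 + 1 = 0.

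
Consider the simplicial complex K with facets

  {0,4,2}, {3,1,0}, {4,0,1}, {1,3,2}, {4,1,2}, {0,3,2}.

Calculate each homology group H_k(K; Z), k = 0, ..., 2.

H_0 ≅ Z,  H_1 = 0,  H_2 ≅ Z.

Fix the vertex order 0 < 1 < 2 < 3 < 4 and write every simplex with vertices in increasing order. Then dim K = 2 and the simplices of K are:

  0-simplices (5): [0], [1], [2], [3], [4]
  1-simplices (9): [0,1], [0,2], [0,3], [0,4], [1,2], [1,3], [1,4], [2,3], [2,4]
  2-simplices (6): [0,1,3], [0,1,4], [0,2,3], [0,2,4], [1,2,3], [1,2,4]

so the chain groups are C_0 ≅ Z^5, C_1 ≅ Z^9, C_2 ≅ Z^6.

Boundary ∂_1: C_1 → C_0 is given by ∂[p,q] = [q] − [p].
As a 5×9 matrix over Z this has rank 4, with invariant factors (1,1,1,1).

The boundary map ∂_2: C_2 → C_1 maps a triangle to the signed sum of its edges. For instance
  ∂[0,1,3] = [1,3] − [0,3] + [0,1],
  ∂[0,2,3] = [2,3] − [0,3] + [0,2].
The 9×6 boundary matrix has rank 5 and Smith normal form diag(1,1,1,1,1).

Now H_k = ker ∂_k / im ∂_{k+1}, so:

  H_0: rank C_0 − rank ∂_1 = 5 − 4 = 1, and the invariant factors of ∂_1 are all 1, so H_0 = Z.
  H_1: rank ker ∂_1 − rank ∂_2 = (9 − 4) − 5 = 0, and the invariant factors of ∂_2 are all 1, so H_1 = 0.
  H_2: rank ker ∂_2 − rank ∂_3 = (6 − 5) − 0 = 1, and there is no ∂_3, so H_2 = Z.

As a check, the Euler characteristic is 5 − 9 + 6 = 2, which agrees with 1 − 0 + 1 = 2.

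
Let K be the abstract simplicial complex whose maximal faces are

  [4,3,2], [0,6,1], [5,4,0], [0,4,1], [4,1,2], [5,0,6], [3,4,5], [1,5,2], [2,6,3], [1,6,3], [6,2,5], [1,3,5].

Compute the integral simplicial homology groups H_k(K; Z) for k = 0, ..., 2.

H_0 ≅ Z,  H_1 ≅ Z/2,  H_2 = 0.

K has 7 vertices, 18 edges, 12 triangles.
rank ∂_0 = 0, rank ∂_1 = 6 ⇒ b_0 = 7 − 0 − 6 = 1; all invariant factors of ∂_1 are 1 so no torsion. So H_0 = Z.
rank ∂_1 = 6, rank ∂_2 = 12 ⇒ b_1 = 18 − 6 − 12 = 0; ∂_2 has invariant factor(s) [2] giving torsion. So H_1 = Z/2.
rank ∂_2 = 12, rank ∂_3 = 0 ⇒ b_2 = 12 − 12 − 0 = 0. So H_2 = 0.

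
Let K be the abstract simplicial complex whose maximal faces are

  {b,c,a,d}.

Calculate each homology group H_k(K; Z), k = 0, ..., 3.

Take the total order a < b < c < d on the vertex set. Then K (dimension 3) consists of the simplices:

  0-simplices (4): a, b, c, d
  1-simplices (6): ab, ac, ad, bc, bd, cd
  2-simplices (4): abc, abd, acd, bcd
  3-simplices (1): abcd

Hence C_0 ≅ Z^4, C_1 ≅ Z^6, C_2 ≅ Z^4, C_3 ≅ Z^1.

The boundary map ∂_1: C_1 → C_0 sends each edge [p,q] (with p < q) to q − p.
As a 4×6 matrix over Z this has rank 3, with invariant factors (1,1,1).

∂_2: C_2 → C_1 maps a triangle to the signed sum of its edges. For instance
  ∂abd = bd − ad + ab,
  ∂bcd = cd − bd + bc.
As a 6×4 matrix over Z this has rank 3, with invariant factors (1,1,1).

The boundary map ∂_3: C_3 → C_2 sends each 3-simplex σ to the alternating sum Σ_i (−1)^i (σ with its i-th vertex removed). For instance
  ∂abcd = bcd − acd + abd − abc.
The resulting 4×1 matrix has rank 1, and its Smith normal form has invariant factors (1).

Computing H_k = (kernel of ∂_k) / (image of ∂_{k+1}):

  H_0: rank C_0 − rank ∂_1 = 4 − 3 = 1, and the invariant factors of ∂_1 are all 1, so H_0 ≅ Z.
  H_1: rank ker ∂_1 − rank ∂_2 = (6 − 3) − 3 = 0, and the invariant factors of ∂_2 are all 1, so H_1 ≅ 0.
  H_2: rank ker ∂_2 − rank ∂_3 = (4 − 3) − 1 = 0, and the invariant factors of ∂_3 are all 1, so H_2 ≅ 0.
  H_3: rank ker ∂_3 − rank ∂_4 = (1 − 1) − 0 = 0, and there is no ∂_4, so H_3 ≅ 0.

As a check, the Euler characteristic is 4 − 6 + 4 − 1 = 1, which agrees with 1 − 0 + 0 − 0 = 1.

H_0 ≅ Z,  H_1 = 0,  H_2 = 0,  H_3 = 0.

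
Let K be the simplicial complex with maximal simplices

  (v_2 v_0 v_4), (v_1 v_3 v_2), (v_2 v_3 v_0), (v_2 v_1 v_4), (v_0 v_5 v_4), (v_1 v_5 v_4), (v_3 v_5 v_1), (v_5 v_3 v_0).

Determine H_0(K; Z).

H_0 = Z.

We work with the vertex ordering v_0 < v_1 < v_2 < v_3 < v_4 < v_5. The simplices of K, each written with vertices in increasing order, are:

  0-simplices (6): [v_0], [v_1], [v_2], [v_3], [v_4], [v_5]
  1-simplices (12): [v_0,v_2], [v_0,v_3], [v_0,v_4], [v_0,v_5], [v_1,v_2], [v_1,v_3], [v_1,v_4], [v_1,v_5], [v_2,v_3], [v_2,v_4], [v_3,v_5], [v_4,v_5]
  2-simplices (8): [v_0,v_2,v_3], [v_0,v_2,v_4], [v_0,v_3,v_5], [v_0,v_4,v_5], [v_1,v_2,v_3], [v_1,v_2,v_4], [v_1,v_3,v_5], [v_1,v_4,v_5]

so the chain groups are C_0 ≅ Z^6, C_1 ≅ Z^12, C_2 ≅ Z^8.

Boundary ∂_1: C_1 → C_0 sends each edge [p,q] (with p < q) to q − p.
As a 6×12 matrix over Z this has rank 5, with invariant factors (1,1,1,1,1).

Boundary ∂_2: C_2 → C_1 sends each 2-simplex [p,q,r] to [q,r] − [p,r] + [p,q]. For instance
  ∂[v_0,v_2,v_4] = [v_2,v_4] − [v_0,v_4] + [v_0,v_2],
  ∂[v_1,v_2,v_4] = [v_2,v_4] − [v_1,v_4] + [v_1,v_2].
The 12×8 boundary matrix has rank 7 and Smith normal form diag(1,1,1,1,1,1,1).

Reading off H_k = ker ∂_k / im ∂_{k+1}:

  H_0: rank C_0 − rank ∂_1 = 6 − 5 = 1, and the invariant factors of ∂_1 are all 1, so H_0 = Z.

(K is a triangulation of the 2-sphere S^2.)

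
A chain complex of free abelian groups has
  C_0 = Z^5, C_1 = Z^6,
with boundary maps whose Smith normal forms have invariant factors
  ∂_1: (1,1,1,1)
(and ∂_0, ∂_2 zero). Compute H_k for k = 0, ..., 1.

H_0 ≅ Z,  H_1 ≅ Z^2.

H_0: b_0 = 5 − 0 − 4 = 1; torsion from ∂_1 factors > 1: none. So H_0 ≅ Z.
H_1: b_1 = 6 − 4 − 0 = 2; torsion from ∂_2 factors > 1: none. So H_1 ≅ Z^2.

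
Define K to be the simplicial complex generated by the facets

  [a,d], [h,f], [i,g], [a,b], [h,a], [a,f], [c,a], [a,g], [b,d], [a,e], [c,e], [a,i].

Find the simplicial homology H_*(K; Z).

H_0 = Z,  H_1 = Z^4.

Take the total order a < b < c < d < e < f < g < h < i on the vertex set. Then K (dimension 1) consists of the simplices:

  0-simplices (9): a, b, c, d, e, f, g, h, i
  1-simplices (12): ab, ac, ad, ae, af, ag, ah, ai, bd, ce, fh, gi

Hence C_0 ≅ Z^9, C_1 ≅ Z^12.

The boundary map ∂_1: C_1 → C_0 sends each edge [p,q] (with p < q) to q − p.
This gives a 9×12 integer matrix of rank 8; reducing to Smith normal form yields diagonal entries (1,1,1,1,1,1,1,1).

Reading off H_k = ker ∂_k / im ∂_{k+1}:

  H_0: rank C_0 − rank ∂_1 = 9 − 8 = 1, and the invariant factors of ∂_1 are all 1, so H_0 = Z.
  H_1: rank ker ∂_1 − rank ∂_2 = (12 − 8) − 0 = 4, and there is no ∂_2, so H_1 = Z^4.

As a check, the Euler characteristic is 9 − 12 = -3, which agrees with 1 − 4 = -3.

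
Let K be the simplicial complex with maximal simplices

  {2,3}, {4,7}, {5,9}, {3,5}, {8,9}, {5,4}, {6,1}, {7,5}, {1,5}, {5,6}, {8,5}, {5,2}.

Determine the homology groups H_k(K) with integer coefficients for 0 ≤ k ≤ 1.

H_0 ≅ Z,  H_1 ≅ Z^4.

Fix the vertex order 1 < 2 < 3 < 4 < 5 < 6 < 7 < 8 < 9 and write every simplex with vertices in increasing order. Then dim K = 1 and the simplices of K are:

  0-simplices (9): [1], [2], [3], [4], [5], [6], [7], [8], [9]
  1-simplices (12): [1,5], [1,6], [2,3], [2,5], [3,5], [4,5], [4,7], [5,6], [5,7], [5,8], [5,9], [8,9]

so the chain groups are C_0 ≅ Z^9, C_1 ≅ Z^12.

Boundary ∂_1: C_1 → C_0 maps an edge to its endpoints' difference, ∂[p,q] = q − p. For instance
  ∂[5,7] = [7] − [5].
This gives a 9×12 integer matrix of rank 8; reducing to Smith normal form yields diagonal entries (1,1,1,1,1,1,1,1).

Computing H_k = (kernel of ∂_k) / (image of ∂_{k+1}):

  H_0: rank C_0 − rank ∂_1 = 9 − 8 = 1, and the invariant factors of ∂_1 are all 1, so H_0 = Z.
  H_1: rank ker ∂_1 − rank ∂_2 = (12 − 8) − 0 = 4, and there is no ∂_2, so H_1 = Z^4.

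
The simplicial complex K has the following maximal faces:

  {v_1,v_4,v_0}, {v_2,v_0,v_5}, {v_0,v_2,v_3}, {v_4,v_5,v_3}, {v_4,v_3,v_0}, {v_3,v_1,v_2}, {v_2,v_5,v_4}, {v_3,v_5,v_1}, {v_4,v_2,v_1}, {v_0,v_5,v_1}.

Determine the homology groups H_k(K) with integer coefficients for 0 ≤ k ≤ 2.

H_0 = Z,  H_1 = Z/2,  H_2 = 0.

Order the vertices as v_0 < v_1 < v_2 < v_3 < v_4 < v_5. Listing each simplex with vertices in this order, K has dimension 2 with simplices:

  0-simplices (6): [v_0], [v_1], [v_2], [v_3], [v_4], [v_5]
  1-simplices (15): (15 of them)
  2-simplices (10): [v_0,v_1,v_4], [v_0,v_1,v_5], [v_0,v_2,v_3], [v_0,v_2,v_5], [v_0,v_3,v_4], [v_1,v_2,v_3], [v_1,v_2,v_4], [v_1,v_3,v_5], [v_2,v_4,v_5], [v_3,v_4,v_5]

Hence C_0 ≅ Z^6, C_1 ≅ Z^15, C_2 ≅ Z^10.

The boundary map ∂_1: C_1 → C_0 maps an edge to its endpoints' difference, ∂[p,q] = q − p. For instance
  ∂[v_1,v_4] = [v_4] − [v_1].
This gives a 6×15 integer matrix of rank 5; reducing to Smith normal form yields diagonal entries (1,1,1,1,1).

The boundary map ∂_2: C_2 → C_1 maps a triangle to the signed sum of its edges. For instance
  ∂[v_2,v_4,v_5] = [v_4,v_5] − [v_2,v_5] + [v_2,v_4],
  ∂[v_0,v_1,v_4] = [v_1,v_4] − [v_0,v_4] + [v_0,v_1].
As a 15×10 matrix over Z this has rank 10, with invariant factors (1,1,1,1,1,1,1,1,1,2).

Computing H_k = (kernel of ∂_k) / (image of ∂_{k+1}):

  H_0: rank C_0 − rank ∂_1 = 6 − 5 = 1, and the invariant factors of ∂_1 are all 1, so H_0 ≅ Z.
  H_1: rank ker ∂_1 − rank ∂_2 = (15 − 5) − 10 = 0, and ∂_2 has invariant factor 2 > 1, so H_1 ≅ Z/2.
  H_2: rank ker ∂_2 − rank ∂_3 = (10 − 10) − 0 = 0, and there is no ∂_3, so H_2 ≅ 0.

As a check, the Euler characteristic is 6 − 15 + 10 = 1, which agrees with 1 − 0 + 0 = 1.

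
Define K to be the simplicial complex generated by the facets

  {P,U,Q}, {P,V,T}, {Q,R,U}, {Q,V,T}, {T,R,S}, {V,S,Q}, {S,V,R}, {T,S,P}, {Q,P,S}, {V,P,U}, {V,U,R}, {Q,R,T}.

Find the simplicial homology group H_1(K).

Take the total order P < Q < R < S < T < U < V on the vertex set. Then K (dimension 2) consists of the simplices:

  0-simplices (7): P, Q, R, S, T, U, V
  1-simplices (18): PQ, PS, PT, PU, PV, QR, QS, QT, QU, QV, RS, RT, RU, RV, ST, SV, TV, UV
  2-simplices (12): PQS, PQU, PST, PTV, PUV, QRT, QRU, QSV, QTV, RST, RSV, RUV

so the chain groups are C_0 ≅ Z^7, C_1 ≅ Z^18, C_2 ≅ Z^12.

∂_1: C_1 → C_0 is given by ∂[p,q] = [q] − [p].
The 7×18 boundary matrix has rank 6 and Smith normal form diag(1,1,1,1,1,1).

Boundary ∂_2: C_2 → C_1 maps a triangle to the signed sum of its edges. For instance
  ∂RST = ST − RT + RS,
  ∂PST = ST − PT + PS.
The 18×12 boundary matrix has rank 12 and Smith normal form diag(1,1,1,1,1,1,1,1,1,1,1,2).

Now H_k = ker ∂_k / im ∂_{k+1}, so:

  H_1: rank ker ∂_1 − rank ∂_2 = (18 − 6) − 12 = 0, and ∂_2 has invariant factor 2 > 1, so H_1 = Z/2.

H_1 ≅ Z/2.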